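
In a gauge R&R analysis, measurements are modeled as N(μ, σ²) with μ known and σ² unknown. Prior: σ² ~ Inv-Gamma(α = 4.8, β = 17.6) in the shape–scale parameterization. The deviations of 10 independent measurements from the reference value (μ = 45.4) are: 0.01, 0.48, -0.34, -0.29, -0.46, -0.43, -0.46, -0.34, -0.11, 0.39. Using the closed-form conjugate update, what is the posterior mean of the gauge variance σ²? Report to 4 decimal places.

2.0749

With known mean μ and an Inverse-Gamma(α, β) prior on σ², the Normal likelihood is conjugate: posterior is Inv-Gamma(α + n/2, β + Σ(xᵢ−μ)²/2).
Σ(xᵢ−μ)² = (0.01)² + (0.48)² + (-0.34)² + (-0.29)² + (-0.46)² + (-0.43)² + (-0.46)² + (-0.34)² + (-0.11)² + (0.39)² = 1.3181.
Posterior: Inv-Gamma(4.8 + 10/2, 17.6 + 1.3181/2) = Inv-Gamma(9.80, 18.25905).
E[σ²|data] = β/(α−1) = 18.25905/8.80 = 2.0749.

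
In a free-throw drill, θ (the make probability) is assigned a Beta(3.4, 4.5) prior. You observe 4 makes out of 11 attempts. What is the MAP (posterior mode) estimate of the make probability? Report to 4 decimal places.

0.3787

The Beta prior is conjugate to a Binomial/Bernoulli likelihood; the update adds successes to α and failures to β.
Posterior: Beta(α+k, β+n−k) = Beta(3.4+4, 4.5+7) = Beta(7.4, 11.5).
Mode of Beta(a,b) for a,b>1 is (a−1)/(a+b−2) = 6.4/16.9 = 0.3787.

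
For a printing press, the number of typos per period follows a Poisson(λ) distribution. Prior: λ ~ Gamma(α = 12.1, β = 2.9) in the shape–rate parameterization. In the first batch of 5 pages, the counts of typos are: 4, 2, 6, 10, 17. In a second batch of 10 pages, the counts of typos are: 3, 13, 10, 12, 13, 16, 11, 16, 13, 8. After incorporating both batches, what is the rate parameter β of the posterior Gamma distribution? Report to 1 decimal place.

17.9

With a Gamma(shape α, rate β) prior, the Poisson likelihood is conjugate: the posterior is Gamma(α + ΣXᵢ, β + n).
Batch 1: sum of counts S = 39 over n = 5 pages.
After batch 1: Gamma(α+S, β+n) = Gamma(12.1+39, 2.9+5) = Gamma(51.1, 7.9).
Batch 2: sum of counts S = 115 over n = 10 pages.
After batch 2: Gamma(α+S, β+n) = Gamma(51.1+115, 7.9+10) = Gamma(166.1, 17.9).
Posterior β = 17.9.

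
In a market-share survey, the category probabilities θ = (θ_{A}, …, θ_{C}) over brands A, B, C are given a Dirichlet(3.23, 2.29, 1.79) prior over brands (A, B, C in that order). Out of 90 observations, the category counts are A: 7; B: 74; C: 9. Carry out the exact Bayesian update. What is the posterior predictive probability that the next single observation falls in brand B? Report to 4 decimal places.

0.7840

The Dirichlet prior is conjugate to the Multinomial likelihood: each posterior αⱼ = prior αⱼ + observed count nⱼ.
Posterior concentration: (10.23, 76.29, 10.79), total = 97.31.
P(next = B | data) = α_{B}/Σα = 0.7840.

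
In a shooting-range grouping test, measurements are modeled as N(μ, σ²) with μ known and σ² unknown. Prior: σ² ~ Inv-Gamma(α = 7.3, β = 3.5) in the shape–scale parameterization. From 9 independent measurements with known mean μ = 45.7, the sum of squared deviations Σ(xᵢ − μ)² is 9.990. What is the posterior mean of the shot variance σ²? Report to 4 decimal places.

0.7866

With known mean μ and an Inverse-Gamma(α, β) prior on σ², the Normal likelihood is conjugate: posterior is Inv-Gamma(α + n/2, β + Σ(xᵢ−μ)²/2).
Posterior: Inv-Gamma(7.3 + 9/2, 3.5 + 9.990/2) = Inv-Gamma(11.80, 8.4950).
E[σ²|data] = β/(α−1) = 8.4950/10.80 = 0.7866.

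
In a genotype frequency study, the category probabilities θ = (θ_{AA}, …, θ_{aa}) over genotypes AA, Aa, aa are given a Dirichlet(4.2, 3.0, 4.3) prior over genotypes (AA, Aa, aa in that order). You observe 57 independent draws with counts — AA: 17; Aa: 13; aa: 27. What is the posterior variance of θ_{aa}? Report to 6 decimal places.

The Dirichlet prior is conjugate to the Multinomial likelihood: each posterior αⱼ = prior αⱼ + observed count nⱼ.
Posterior concentration: (21.2, 16.0, 31.3), total = 68.5.
Var[θ_j] = α_j(Σα−α_j)/((Σα)²(Σα+1)) = 31.3·37.2/(68.5²·69.5) = 0.003570.

0.003570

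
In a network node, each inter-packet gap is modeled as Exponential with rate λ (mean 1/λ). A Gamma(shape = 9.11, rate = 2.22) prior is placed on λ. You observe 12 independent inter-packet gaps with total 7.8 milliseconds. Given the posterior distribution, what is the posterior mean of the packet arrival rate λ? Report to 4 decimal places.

2.1068

With a Gamma(shape α, rate β) prior on the exponential rate λ, the posterior after n observations with total T = Σxᵢ is Gamma(α+n, β+T).
Posterior: Gamma(9.11+12, 2.22+7.8) = Gamma(21.11, 10.02).
Posterior mean of λ = α/β = 21.11/10.02 = 2.1068.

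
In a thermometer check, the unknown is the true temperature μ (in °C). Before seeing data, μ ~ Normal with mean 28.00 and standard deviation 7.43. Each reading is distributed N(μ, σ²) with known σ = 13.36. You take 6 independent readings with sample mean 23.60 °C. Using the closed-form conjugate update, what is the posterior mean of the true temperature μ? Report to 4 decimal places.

25.1408

For Normal data with known variance σ², a Normal(μ₀, σ₀²) prior on μ is conjugate. Posterior precision = 1/σ₀² + n/σ²; posterior mean is the precision-weighted average of μ₀ and x̄.
n·x̄ = 6·23.60 = 141.6.
σ₀² = 7.43² = 55.2049, σ² = 13.36² = 178.4896; σ² + n·σ₀² = 178.4896 + 6·55.2049 = 509.719.
Posterior mean = (μ₀/σ₀² + n·x̄/σ²)/(1/σ₀² + n/σ²) = (σ²·μ₀ + σ₀²·n·x̄)/(σ² + n·σ₀²) = (178.4896·28.00 + 55.2049·141.6)/509.719 = 12814.72264/509.719 = 25.1408.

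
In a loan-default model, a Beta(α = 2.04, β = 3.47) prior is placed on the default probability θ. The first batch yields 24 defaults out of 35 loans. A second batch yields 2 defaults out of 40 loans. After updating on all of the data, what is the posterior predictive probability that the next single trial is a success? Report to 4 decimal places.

0.3483

The Beta prior is conjugate to a Binomial/Bernoulli likelihood; the update adds successes to α and failures to β.
After batch 1: Beta(2.04+24, 3.47+11) = Beta(26.04, 14.47).
After batch 2: Beta(26.04+2, 14.47+38) = Beta(28.04, 52.47).
For a single future Bernoulli trial, P(success | data) = α/(α+β) = 0.3483.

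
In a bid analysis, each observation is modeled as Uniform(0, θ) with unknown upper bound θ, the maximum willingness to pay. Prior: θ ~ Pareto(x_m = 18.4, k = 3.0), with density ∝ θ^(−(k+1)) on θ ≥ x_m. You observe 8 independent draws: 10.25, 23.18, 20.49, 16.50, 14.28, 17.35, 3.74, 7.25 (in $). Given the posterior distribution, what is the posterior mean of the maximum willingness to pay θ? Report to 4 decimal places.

25.4980

A Pareto(scale x_m, shape k) prior on the upper bound θ of Uniform(0, θ) is conjugate: posterior is Pareto(max(x_m, max xᵢ), k + n).
Sample maximum = 23.18; prior scale x_m = 18.4 → posterior scale = max = 23.18.
Posterior shape = 3.0 + 8 = 11.0.
E[θ|data] = k·x_m/(k−1) = 11.0·23.18/10.0 = 25.4980.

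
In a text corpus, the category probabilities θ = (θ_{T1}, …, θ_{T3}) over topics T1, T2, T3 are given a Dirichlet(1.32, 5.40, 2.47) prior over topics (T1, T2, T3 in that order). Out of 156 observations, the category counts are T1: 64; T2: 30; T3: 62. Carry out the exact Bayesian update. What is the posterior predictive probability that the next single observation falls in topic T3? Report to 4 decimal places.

0.3903

The Dirichlet prior is conjugate to the Multinomial likelihood: each posterior αⱼ = prior αⱼ + observed count nⱼ.
Posterior concentration: (65.32, 35.40, 64.47), total = 165.19.
P(next = T3 | data) = α_{T3}/Σα = 0.3903.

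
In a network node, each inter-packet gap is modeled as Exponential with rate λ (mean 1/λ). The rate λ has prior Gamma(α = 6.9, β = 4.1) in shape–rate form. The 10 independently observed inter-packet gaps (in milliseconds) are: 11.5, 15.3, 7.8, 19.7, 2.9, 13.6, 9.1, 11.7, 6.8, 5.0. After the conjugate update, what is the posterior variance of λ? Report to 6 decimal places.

With a Gamma(shape α, rate β) prior on the exponential rate λ, the posterior after n observations with total T = Σxᵢ is Gamma(α+n, β+T).
Sum of observations T = 103.4 milliseconds; n = 10.
Posterior: Gamma(6.9+10, 4.1+103.4) = Gamma(16.9, 107.5).
Var = α/β² = 0.001462.

0.001462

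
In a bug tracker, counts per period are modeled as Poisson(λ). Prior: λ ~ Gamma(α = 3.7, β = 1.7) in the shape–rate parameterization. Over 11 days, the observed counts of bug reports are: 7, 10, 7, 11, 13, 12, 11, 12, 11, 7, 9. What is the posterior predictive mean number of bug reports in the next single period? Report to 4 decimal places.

8.9528

With a Gamma(shape α, rate β) prior, the Poisson likelihood is conjugate: the posterior is Gamma(α + ΣXᵢ, β + n).
Sum of counts S = 110 over n = 11 days.
Posterior: Gamma(α+S, β+n) = Gamma(3.7+110, 1.7+11) = Gamma(113.7, 12.7).
The predictive distribution for one future period is NegBinom with mean α/β = 8.9528.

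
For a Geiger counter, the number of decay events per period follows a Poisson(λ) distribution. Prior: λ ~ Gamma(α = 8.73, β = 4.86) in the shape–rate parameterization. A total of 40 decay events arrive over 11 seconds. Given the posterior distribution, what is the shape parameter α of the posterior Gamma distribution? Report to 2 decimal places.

48.73

With a Gamma(shape α, rate β) prior, the Poisson likelihood is conjugate: the posterior is Gamma(α + ΣXᵢ, β + n).
Posterior: Gamma(α+S, β+n) = Gamma(8.73+40, 4.86+11) = Gamma(48.73, 15.86).
Posterior α = 48.73.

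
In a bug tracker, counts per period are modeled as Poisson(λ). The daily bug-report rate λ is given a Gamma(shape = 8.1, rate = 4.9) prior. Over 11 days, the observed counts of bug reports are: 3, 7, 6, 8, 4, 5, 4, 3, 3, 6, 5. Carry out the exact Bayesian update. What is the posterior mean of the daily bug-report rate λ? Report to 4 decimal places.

With a Gamma(shape α, rate β) prior, the Poisson likelihood is conjugate: the posterior is Gamma(α + ΣXᵢ, β + n).
Sum of counts S = 54 over n = 11 days.
Posterior: Gamma(α+S, β+n) = Gamma(8.1+54, 4.9+11) = Gamma(62.1, 15.9).
Posterior mean = α/β = 62.1/15.9 = 3.9057.

3.9057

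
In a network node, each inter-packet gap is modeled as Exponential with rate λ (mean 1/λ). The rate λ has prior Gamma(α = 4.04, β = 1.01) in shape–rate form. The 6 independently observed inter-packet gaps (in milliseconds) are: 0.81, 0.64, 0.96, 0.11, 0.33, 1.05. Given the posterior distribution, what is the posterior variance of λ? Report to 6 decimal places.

With a Gamma(shape α, rate β) prior on the exponential rate λ, the posterior after n observations with total T = Σxᵢ is Gamma(α+n, β+T).
Sum of observations T = 3.90 milliseconds; n = 6.
Posterior: Gamma(4.04+6, 1.01+3.90) = Gamma(10.04, 4.91).
Var = α/β² = 0.416458.

0.416458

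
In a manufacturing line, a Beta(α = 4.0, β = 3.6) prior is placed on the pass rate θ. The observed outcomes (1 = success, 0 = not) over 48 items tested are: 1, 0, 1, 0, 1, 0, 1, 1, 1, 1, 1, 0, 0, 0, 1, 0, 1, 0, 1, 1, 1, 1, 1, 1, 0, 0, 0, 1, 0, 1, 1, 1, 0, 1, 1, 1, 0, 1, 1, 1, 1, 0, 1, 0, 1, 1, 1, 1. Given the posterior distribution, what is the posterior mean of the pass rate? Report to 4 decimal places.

0.6475

The Beta prior is conjugate to a Binomial/Bernoulli likelihood; the update adds successes to α and failures to β.
Posterior: Beta(α+k, β+n−k) = Beta(4.0+32, 3.6+16) = Beta(36.0, 19.6).
Posterior mean = α/(α+β) = 36.0/55.6 = 0.6475.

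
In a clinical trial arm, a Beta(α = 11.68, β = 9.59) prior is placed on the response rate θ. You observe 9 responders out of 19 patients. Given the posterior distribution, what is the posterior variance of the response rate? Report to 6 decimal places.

0.006053

The Beta prior is conjugate to a Binomial/Bernoulli likelihood; the update adds successes to α and failures to β.
Posterior: Beta(α+k, β+n−k) = Beta(11.68+9, 9.59+10) = Beta(20.68, 19.59).
Var = αβ/((α+β)²(α+β+1)) = 20.68·19.59/(40.27²·41.27) = 0.006053.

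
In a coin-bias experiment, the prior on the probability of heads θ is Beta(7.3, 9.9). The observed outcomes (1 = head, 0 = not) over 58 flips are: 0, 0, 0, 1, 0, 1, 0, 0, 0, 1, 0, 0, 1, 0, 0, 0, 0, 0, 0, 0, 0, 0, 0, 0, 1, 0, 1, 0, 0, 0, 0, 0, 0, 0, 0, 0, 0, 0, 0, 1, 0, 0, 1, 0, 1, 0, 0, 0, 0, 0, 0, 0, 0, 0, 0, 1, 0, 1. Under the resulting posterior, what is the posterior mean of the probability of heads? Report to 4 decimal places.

0.2434

The Beta prior is conjugate to a Binomial/Bernoulli likelihood; the update adds successes to α and failures to β.
Posterior: Beta(α+k, β+n−k) = Beta(7.3+11, 9.9+47) = Beta(18.3, 56.9).
Posterior mean = α/(α+β) = 18.3/75.2 = 0.2434.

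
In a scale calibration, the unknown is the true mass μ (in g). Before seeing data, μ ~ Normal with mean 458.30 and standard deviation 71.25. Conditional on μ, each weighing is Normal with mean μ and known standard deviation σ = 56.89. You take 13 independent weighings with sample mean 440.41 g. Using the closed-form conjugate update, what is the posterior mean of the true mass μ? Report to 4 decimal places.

441.2463

For Normal data with known variance σ², a Normal(μ₀, σ₀²) prior on μ is conjugate. Posterior precision = 1/σ₀² + n/σ²; posterior mean is the precision-weighted average of μ₀ and x̄.
n·x̄ = 13·440.41 = 5725.33.
σ₀² = 71.25² = 5076.5625, σ² = 56.89² = 3236.4721; σ² + n·σ₀² = 3236.4721 + 13·5076.5625 = 69231.7846.
Posterior mean = (μ₀/σ₀² + n·x̄/σ²)/(1/σ₀² + n/σ²) = (σ²·μ₀ + σ₀²·n·x̄)/(σ² + n·σ₀²) = (3236.4721·458.30 + 5076.5625·5725.33)/69231.7846 = 30548270.741555/69231.7846 = 441.2463.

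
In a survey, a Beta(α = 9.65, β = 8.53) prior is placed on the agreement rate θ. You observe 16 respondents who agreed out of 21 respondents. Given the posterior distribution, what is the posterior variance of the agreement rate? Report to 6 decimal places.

The Beta prior is conjugate to a Binomial/Bernoulli likelihood; the update adds successes to α and failures to β.
Posterior: Beta(α+k, β+n−k) = Beta(9.65+16, 8.53+5) = Beta(25.65, 13.53).
Var = αβ/((α+β)²(α+β+1)) = 25.65·13.53/(39.18²·40.18) = 0.005627.

0.005627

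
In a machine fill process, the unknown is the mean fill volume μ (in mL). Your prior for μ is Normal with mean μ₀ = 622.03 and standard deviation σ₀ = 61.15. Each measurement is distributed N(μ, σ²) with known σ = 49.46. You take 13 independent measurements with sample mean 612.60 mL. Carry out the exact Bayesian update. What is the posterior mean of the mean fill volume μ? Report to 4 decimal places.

For Normal data with known variance σ², a Normal(μ₀, σ₀²) prior on μ is conjugate. Posterior precision = 1/σ₀² + n/σ²; posterior mean is the precision-weighted average of μ₀ and x̄.
n·x̄ = 13·612.60 = 7963.8.
σ₀² = 61.15² = 3739.3225, σ² = 49.46² = 2446.2916; σ² + n·σ₀² = 2446.2916 + 13·3739.3225 = 51057.4841.
Posterior mean = (μ₀/σ₀² + n·x̄/σ²)/(1/σ₀² + n/σ²) = (σ²·μ₀ + σ₀²·n·x̄)/(σ² + n·σ₀²) = (2446.2916·622.03 + 3739.3225·7963.8)/51057.4841 = 31300883.289448/51057.4841 = 613.0518.

613.0518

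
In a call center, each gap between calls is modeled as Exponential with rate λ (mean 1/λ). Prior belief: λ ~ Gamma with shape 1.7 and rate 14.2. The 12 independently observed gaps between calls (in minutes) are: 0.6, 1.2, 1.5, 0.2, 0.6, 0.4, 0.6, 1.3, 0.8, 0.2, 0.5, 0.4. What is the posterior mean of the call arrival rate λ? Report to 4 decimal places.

0.6089

With a Gamma(shape α, rate β) prior on the exponential rate λ, the posterior after n observations with total T = Σxᵢ is Gamma(α+n, β+T).
Sum of observations T = 8.3 minutes; n = 12.
Posterior: Gamma(1.7+12, 14.2+8.3) = Gamma(13.7, 22.5).
Posterior mean of λ = α/β = 13.7/22.5 = 0.6089.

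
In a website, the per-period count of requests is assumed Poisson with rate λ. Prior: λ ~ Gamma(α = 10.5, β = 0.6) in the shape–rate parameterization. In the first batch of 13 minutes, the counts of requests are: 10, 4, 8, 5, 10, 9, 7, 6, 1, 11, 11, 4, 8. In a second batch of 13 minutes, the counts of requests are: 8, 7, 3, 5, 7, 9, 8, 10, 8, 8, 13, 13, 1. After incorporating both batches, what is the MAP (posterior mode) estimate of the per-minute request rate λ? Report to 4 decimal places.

7.6504

With a Gamma(shape α, rate β) prior, the Poisson likelihood is conjugate: the posterior is Gamma(α + ΣXᵢ, β + n).
Batch 1: sum of counts S = 94 over n = 13 minutes.
After batch 1: Gamma(α+S, β+n) = Gamma(10.5+94, 0.6+13) = Gamma(104.5, 13.6).
Batch 2: sum of counts S = 100 over n = 13 minutes.
After batch 2: Gamma(α+S, β+n) = Gamma(104.5+100, 13.6+13) = Gamma(204.5, 26.6).
Mode of Gamma(α,β) for α≥1 is (α−1)/β = 203.5/26.6 = 7.6504.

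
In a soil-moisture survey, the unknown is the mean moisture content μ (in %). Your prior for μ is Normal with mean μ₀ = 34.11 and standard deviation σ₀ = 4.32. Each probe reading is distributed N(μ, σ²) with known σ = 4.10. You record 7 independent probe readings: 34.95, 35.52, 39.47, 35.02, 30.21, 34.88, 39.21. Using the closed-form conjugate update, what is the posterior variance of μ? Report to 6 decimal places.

2.127648

For Normal data with known variance σ², a Normal(μ₀, σ₀²) prior on μ is conjugate. Posterior precision = 1/σ₀² + n/σ²; posterior mean is the precision-weighted average of μ₀ and x̄.
σ₀² = 4.32² = 18.6624, σ² = 4.10² = 16.81; σ² + n·σ₀² = 16.81 + 7·18.6624 = 147.4468.
Posterior precision = 1/σ₀² + n/σ² = 1/18.6624 + 7/16.81 = (σ² + n·σ₀²)/(σ₀²σ²) = 147.4468/(18.6624·16.81); posterior variance σₙ² = σ₀²σ²/(σ² + n·σ₀²) = 18.6624·16.81/147.4468 = 2.127648.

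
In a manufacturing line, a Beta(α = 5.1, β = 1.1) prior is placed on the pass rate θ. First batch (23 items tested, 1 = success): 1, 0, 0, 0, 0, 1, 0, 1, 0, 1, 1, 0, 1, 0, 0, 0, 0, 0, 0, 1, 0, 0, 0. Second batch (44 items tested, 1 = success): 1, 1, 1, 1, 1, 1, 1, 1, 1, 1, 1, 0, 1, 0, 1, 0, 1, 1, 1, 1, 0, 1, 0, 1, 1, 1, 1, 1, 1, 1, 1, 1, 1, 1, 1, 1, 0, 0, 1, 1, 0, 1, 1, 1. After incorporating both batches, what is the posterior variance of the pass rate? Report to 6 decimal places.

0.003037

The Beta prior is conjugate to a Binomial/Bernoulli likelihood; the update adds successes to α and failures to β.
After batch 1: Beta(5.1+7, 1.1+16) = Beta(12.1, 17.1).
After batch 2: Beta(12.1+36, 17.1+8) = Beta(48.1, 25.1).
Var = αβ/((α+β)²(α+β+1)) = 48.1·25.1/(73.2²·74.2) = 0.003037.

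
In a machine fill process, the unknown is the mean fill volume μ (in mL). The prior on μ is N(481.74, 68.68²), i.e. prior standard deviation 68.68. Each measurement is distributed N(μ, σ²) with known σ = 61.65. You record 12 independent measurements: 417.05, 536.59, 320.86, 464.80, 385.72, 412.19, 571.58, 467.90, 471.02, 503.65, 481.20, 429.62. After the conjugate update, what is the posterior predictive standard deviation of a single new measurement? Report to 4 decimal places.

64.0119

For Normal data with known variance σ², a Normal(μ₀, σ₀²) prior on μ is conjugate. Posterior precision = 1/σ₀² + n/σ²; posterior mean is the precision-weighted average of μ₀ and x̄.
σ₀² = 68.68² = 4716.9424, σ² = 61.65² = 3800.7225; σ² + n·σ₀² = 3800.7225 + 12·4716.9424 = 60404.0313.
Posterior precision = 1/σ₀² + n/σ² = 1/4716.9424 + 12/3800.7225 = (σ² + n·σ₀²)/(σ₀²σ²) = 60404.0313/(4716.9424·3800.7225); posterior variance σₙ² = σ₀²σ²/(σ² + n·σ₀²) = 4716.9424·3800.7225/60404.0313 = 296.797891.
Predictive variance for one new observation = σₙ² + σ² = 4716.9424·3800.7225/60404.0313 + 3800.7225 = σ²·(σ₀² + 60404.0313)/60404.0313 = 3800.7225·65120.9737/60404.0313 = 4097.520391; SD = √(3800.7225·65120.9737/60404.0313) = 64.0119.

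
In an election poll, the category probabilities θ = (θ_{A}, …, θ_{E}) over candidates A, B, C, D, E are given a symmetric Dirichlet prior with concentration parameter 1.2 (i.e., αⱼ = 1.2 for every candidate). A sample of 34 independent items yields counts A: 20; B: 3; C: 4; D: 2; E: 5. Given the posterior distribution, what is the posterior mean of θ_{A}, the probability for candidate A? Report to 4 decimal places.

0.5300

The Dirichlet prior is conjugate to the Multinomial likelihood: each posterior αⱼ = prior αⱼ + observed count nⱼ.
Posterior concentration: (21.2, 4.2, 5.2, 3.2, 6.2), total = 40.0.
E[θ_{A}|data] = α_{A}/Σα = 21.2/40.0 = 0.5300.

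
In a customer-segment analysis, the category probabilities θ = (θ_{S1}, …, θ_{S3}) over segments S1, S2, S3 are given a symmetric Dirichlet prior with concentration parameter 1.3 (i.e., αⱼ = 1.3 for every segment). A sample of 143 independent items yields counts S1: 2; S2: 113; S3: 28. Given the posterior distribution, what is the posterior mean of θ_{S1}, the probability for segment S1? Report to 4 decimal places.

0.0225

The Dirichlet prior is conjugate to the Multinomial likelihood: each posterior αⱼ = prior αⱼ + observed count nⱼ.
Posterior concentration: (3.3, 114.3, 29.3), total = 146.9.
E[θ_{S1}|data] = α_{S1}/Σα = 3.3/146.9 = 0.0225.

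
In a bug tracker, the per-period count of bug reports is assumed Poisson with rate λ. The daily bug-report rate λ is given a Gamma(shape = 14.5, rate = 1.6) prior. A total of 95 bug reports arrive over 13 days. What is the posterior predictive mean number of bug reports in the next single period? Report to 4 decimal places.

With a Gamma(shape α, rate β) prior, the Poisson likelihood is conjugate: the posterior is Gamma(α + ΣXᵢ, β + n).
Posterior: Gamma(α+S, β+n) = Gamma(14.5+95, 1.6+13) = Gamma(109.5, 14.6).
The predictive distribution for one future period is NegBinom with mean α/β = 7.5000.

7.5000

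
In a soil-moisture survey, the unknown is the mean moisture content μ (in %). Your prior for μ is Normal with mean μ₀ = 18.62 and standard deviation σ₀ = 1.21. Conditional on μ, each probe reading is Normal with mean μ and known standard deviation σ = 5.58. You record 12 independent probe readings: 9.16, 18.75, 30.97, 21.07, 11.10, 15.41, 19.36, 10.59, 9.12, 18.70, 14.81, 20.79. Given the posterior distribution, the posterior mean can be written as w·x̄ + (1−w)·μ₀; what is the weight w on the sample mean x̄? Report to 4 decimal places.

0.3607

For Normal data with known variance σ², a Normal(μ₀, σ₀²) prior on μ is conjugate. Posterior precision = 1/σ₀² + n/σ²; posterior mean is the precision-weighted average of μ₀ and x̄.
σ₀² = 1.21² = 1.4641, σ² = 5.58² = 31.1364. Prior precision 1/σ₀² = 1/1.4641; data precision n/σ² = 12/31.1364.
w = (n/σ²)/(1/σ₀² + n/σ²) = n·σ₀²/(σ² + n·σ₀²) = 12·1.4641/(31.1364 + 12·1.4641) = 17.5692/48.7056 = 0.3607.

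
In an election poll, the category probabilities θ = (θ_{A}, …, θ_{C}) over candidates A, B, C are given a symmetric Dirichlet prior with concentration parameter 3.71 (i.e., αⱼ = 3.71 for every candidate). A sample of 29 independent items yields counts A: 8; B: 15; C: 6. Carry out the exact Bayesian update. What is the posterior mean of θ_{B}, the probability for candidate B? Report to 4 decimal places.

The Dirichlet prior is conjugate to the Multinomial likelihood: each posterior αⱼ = prior αⱼ + observed count nⱼ.
Posterior concentration: (11.71, 18.71, 9.71), total = 40.13.
E[θ_{B}|data] = α_{B}/Σα = 18.71/40.13 = 0.4662.

0.4662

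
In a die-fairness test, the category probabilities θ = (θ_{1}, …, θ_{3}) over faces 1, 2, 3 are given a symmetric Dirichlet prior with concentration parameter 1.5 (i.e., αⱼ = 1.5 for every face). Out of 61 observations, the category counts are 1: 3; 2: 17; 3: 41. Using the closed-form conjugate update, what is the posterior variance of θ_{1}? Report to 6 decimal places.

The Dirichlet prior is conjugate to the Multinomial likelihood: each posterior αⱼ = prior αⱼ + observed count nⱼ.
Posterior concentration: (4.5, 18.5, 42.5), total = 65.5.
Var[θ_j] = α_j(Σα−α_j)/((Σα)²(Σα+1)) = 4.5·61.0/(65.5²·66.5) = 0.000962.

0.000962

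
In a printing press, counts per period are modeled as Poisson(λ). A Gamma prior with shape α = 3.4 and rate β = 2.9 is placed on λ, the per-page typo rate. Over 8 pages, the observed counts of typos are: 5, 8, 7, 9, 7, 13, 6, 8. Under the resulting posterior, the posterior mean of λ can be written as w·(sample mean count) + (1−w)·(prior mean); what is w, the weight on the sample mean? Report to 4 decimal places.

With a Gamma(shape α, rate β) prior, the Poisson likelihood is conjugate: the posterior is Gamma(α + ΣXᵢ, β + n).
Posterior mean = (α₀+S)/(β₀+n) = [n/(β₀+n)]·(S/n) + [β₀/(β₀+n)]·(α₀/β₀), so only n and β₀ enter the weight.
Weight on data w = n/(β₀+n) = 8/(2.9+8) = 8/10.9 = 0.7339.

0.7339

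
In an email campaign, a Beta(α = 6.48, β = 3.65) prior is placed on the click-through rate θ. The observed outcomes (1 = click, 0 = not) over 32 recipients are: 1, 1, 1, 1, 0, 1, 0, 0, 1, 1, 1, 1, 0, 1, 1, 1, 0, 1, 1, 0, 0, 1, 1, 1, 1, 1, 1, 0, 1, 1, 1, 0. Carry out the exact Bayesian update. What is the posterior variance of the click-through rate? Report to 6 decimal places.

The Beta prior is conjugate to a Binomial/Bernoulli likelihood; the update adds successes to α and failures to β.
Posterior: Beta(α+k, β+n−k) = Beta(6.48+23, 3.65+9) = Beta(29.48, 12.65).
Var = αβ/((α+β)²(α+β+1)) = 29.48·12.65/(42.13²·43.13) = 0.004871.

0.004871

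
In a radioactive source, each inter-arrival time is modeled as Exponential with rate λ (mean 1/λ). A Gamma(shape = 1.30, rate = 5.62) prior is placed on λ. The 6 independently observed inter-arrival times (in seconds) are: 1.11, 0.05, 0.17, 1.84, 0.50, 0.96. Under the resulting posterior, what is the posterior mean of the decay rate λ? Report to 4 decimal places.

With a Gamma(shape α, rate β) prior on the exponential rate λ, the posterior after n observations with total T = Σxᵢ is Gamma(α+n, β+T).
Sum of observations T = 4.63 seconds; n = 6.
Posterior: Gamma(1.30+6, 5.62+4.63) = Gamma(7.30, 10.25).
Posterior mean of λ = α/β = 7.30/10.25 = 0.7122.

0.7122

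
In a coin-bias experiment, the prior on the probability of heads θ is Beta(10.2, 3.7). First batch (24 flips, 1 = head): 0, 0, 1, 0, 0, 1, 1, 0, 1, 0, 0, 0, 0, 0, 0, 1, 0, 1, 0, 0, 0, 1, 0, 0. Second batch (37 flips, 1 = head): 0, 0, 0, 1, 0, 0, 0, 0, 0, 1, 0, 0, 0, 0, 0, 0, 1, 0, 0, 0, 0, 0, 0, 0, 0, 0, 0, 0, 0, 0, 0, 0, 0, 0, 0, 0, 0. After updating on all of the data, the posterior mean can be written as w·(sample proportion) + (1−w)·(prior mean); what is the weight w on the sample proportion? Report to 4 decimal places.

0.8144

The Beta prior is conjugate to a Binomial/Bernoulli likelihood; the update adds successes to α and failures to β.
Total number of flips: n = 24 + 37 = 61.
Posterior mean = (α₀+k)/(α₀+β₀+n) = [n/(α₀+β₀+n)]·(k/n) + [(α₀+β₀)/(α₀+β₀+n)]·α₀/(α₀+β₀), so only n and the prior enter the weight.
The weight on the data is w = n/(α₀+β₀+n) = 61/(10.2+3.7+61) = 61/74.9 = 0.8144.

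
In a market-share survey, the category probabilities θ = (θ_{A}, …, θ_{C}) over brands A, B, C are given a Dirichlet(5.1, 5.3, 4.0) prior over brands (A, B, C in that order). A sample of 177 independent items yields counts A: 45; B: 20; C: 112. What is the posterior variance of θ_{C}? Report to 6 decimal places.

The Dirichlet prior is conjugate to the Multinomial likelihood: each posterior αⱼ = prior αⱼ + observed count nⱼ.
Posterior concentration: (50.1, 25.3, 116.0), total = 191.4.
Var[θ_j] = α_j(Σα−α_j)/((Σα)²(Σα+1)) = 116.0·75.4/(191.4²·192.4) = 0.001241.

0.001241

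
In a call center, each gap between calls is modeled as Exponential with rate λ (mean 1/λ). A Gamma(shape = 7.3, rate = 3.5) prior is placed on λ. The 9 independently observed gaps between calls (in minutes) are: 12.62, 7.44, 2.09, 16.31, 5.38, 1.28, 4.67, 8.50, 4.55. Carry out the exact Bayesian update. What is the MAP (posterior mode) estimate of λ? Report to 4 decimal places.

With a Gamma(shape α, rate β) prior on the exponential rate λ, the posterior after n observations with total T = Σxᵢ is Gamma(α+n, β+T).
Sum of observations T = 62.84 minutes; n = 9.
Posterior: Gamma(7.3+9, 3.5+62.84) = Gamma(16.3, 66.34).
Mode = (α−1)/β = 0.2306.

0.2306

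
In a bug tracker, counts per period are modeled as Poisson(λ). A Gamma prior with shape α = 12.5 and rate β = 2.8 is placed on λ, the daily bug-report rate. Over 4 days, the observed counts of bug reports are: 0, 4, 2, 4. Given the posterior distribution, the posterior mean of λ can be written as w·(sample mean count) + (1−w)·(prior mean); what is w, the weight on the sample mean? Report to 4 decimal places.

0.5882

With a Gamma(shape α, rate β) prior, the Poisson likelihood is conjugate: the posterior is Gamma(α + ΣXᵢ, β + n).
Posterior mean = (α₀+S)/(β₀+n) = [n/(β₀+n)]·(S/n) + [β₀/(β₀+n)]·(α₀/β₀), so only n and β₀ enter the weight.
Weight on data w = n/(β₀+n) = 4/(2.8+4) = 4/6.8 = 0.5882.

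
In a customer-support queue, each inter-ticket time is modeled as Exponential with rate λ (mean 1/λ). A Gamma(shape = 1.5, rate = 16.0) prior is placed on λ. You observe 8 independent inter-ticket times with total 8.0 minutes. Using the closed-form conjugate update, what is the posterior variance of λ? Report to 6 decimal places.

0.016493

With a Gamma(shape α, rate β) prior on the exponential rate λ, the posterior after n observations with total T = Σxᵢ is Gamma(α+n, β+T).
Posterior: Gamma(1.5+8, 16.0+8.0) = Gamma(9.5, 24.0).
Var = α/β² = 0.016493.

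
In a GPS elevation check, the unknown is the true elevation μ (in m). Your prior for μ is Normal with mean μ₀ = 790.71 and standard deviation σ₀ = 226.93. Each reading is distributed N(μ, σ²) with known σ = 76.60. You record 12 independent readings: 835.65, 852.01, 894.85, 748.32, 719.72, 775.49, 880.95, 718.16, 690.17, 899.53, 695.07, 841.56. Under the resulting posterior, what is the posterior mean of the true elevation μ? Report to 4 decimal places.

795.9073

For Normal data with known variance σ², a Normal(μ₀, σ₀²) prior on μ is conjugate. Posterior precision = 1/σ₀² + n/σ²; posterior mean is the precision-weighted average of μ₀ and x̄.
Σxᵢ = 835.65 + 852.01 + 894.85 + 748.32 + 719.72 + 775.49 + 880.95 + 718.16 + 690.17 + 899.53 + 695.07 + 841.56 = 9551.48, so n·x̄ = 9551.48.
σ₀² = 226.93² = 51497.2249, σ² = 76.60² = 5867.56; σ² + n·σ₀² = 5867.56 + 12·51497.2249 = 623834.2588.
Posterior mean = (μ₀/σ₀² + n·x̄/σ²)/(1/σ₀² + n/σ²) = (σ²·μ₀ + σ₀²·n·x̄)/(σ² + n·σ₀²) = (5867.56·790.71 + 51497.2249·9551.48)/623834.2588 = 496514252.055452/623834.2588 = 795.9073.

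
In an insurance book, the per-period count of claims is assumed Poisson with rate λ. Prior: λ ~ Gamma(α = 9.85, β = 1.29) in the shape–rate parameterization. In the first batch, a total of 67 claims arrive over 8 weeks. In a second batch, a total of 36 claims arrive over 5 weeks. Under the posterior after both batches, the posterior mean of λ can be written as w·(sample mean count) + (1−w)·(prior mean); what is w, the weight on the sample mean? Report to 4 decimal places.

0.9097

With a Gamma(shape α, rate β) prior, the Poisson likelihood is conjugate: the posterior is Gamma(α + ΣXᵢ, β + n).
Total number of weeks: n = 8 + 5 = 13.
Posterior mean = (α₀+S)/(β₀+n) = [n/(β₀+n)]·(S/n) + [β₀/(β₀+n)]·(α₀/β₀), so only n and β₀ enter the weight.
Weight on data w = n/(β₀+n) = 13/(1.29+13) = 13/14.29 = 0.9097.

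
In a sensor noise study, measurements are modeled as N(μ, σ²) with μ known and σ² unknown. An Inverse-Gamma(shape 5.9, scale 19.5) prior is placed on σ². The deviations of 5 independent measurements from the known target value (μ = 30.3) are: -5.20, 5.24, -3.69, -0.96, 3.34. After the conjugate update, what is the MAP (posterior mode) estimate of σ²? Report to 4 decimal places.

6.3399

With known mean μ and an Inverse-Gamma(α, β) prior on σ², the Normal likelihood is conjugate: posterior is Inv-Gamma(α + n/2, β + Σ(xᵢ−μ)²/2).
Σ(xᵢ−μ)² = (-5.20)² + (5.24)² + (-3.69)² + (-0.96)² + (3.34)² = 80.1909.
Posterior: Inv-Gamma(5.9 + 5/2, 19.5 + 80.1909/2) = Inv-Gamma(8.40, 59.59545).
Mode = β/(α+1) = 59.59545/9.40 = 6.3399.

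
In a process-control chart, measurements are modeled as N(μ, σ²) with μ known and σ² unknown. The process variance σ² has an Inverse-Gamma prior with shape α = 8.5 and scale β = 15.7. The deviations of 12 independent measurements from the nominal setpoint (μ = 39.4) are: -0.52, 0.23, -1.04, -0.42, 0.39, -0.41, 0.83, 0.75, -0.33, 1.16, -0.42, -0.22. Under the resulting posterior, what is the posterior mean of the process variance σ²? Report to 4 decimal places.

With known mean μ and an Inverse-Gamma(α, β) prior on σ², the Normal likelihood is conjugate: posterior is Inv-Gamma(α + n/2, β + Σ(xᵢ−μ)²/2).
Σ(xᵢ−μ)² = (-0.52)² + (0.23)² + (-1.04)² + (-0.42)² + (0.39)² + (-0.41)² + (0.83)² + (0.75)² + (-0.33)² + (1.16)² + (-0.42)² + (-0.22)² = 4.8322.
Posterior: Inv-Gamma(8.5 + 12/2, 15.7 + 4.8322/2) = Inv-Gamma(14.50, 18.11610).
E[σ²|data] = β/(α−1) = 18.11610/13.50 = 1.3419.

1.3419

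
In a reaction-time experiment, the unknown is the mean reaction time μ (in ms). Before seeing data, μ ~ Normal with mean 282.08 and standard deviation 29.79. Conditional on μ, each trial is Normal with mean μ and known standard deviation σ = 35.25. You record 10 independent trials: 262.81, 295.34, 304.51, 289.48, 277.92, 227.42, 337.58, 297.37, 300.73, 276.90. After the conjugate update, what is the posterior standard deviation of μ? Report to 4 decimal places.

For Normal data with known variance σ², a Normal(μ₀, σ₀²) prior on μ is conjugate. Posterior precision = 1/σ₀² + n/σ²; posterior mean is the precision-weighted average of μ₀ and x̄.
σ₀² = 29.79² = 887.4441, σ² = 35.25² = 1242.5625; σ² + n·σ₀² = 1242.5625 + 10·887.4441 = 10117.0035.
Posterior precision = 1/σ₀² + n/σ² = 1/887.4441 + 10/1242.5625 = (σ² + n·σ₀²)/(σ₀²σ²) = 10117.0035/(887.4441·1242.5625); posterior variance σₙ² = σ₀²σ²/(σ² + n·σ₀²) = 887.4441·1242.5625/10117.0035 = 108.995194.
Posterior SD = √σₙ² = √(887.4441·1242.5625/10117.0035) = 10.4401.

10.4401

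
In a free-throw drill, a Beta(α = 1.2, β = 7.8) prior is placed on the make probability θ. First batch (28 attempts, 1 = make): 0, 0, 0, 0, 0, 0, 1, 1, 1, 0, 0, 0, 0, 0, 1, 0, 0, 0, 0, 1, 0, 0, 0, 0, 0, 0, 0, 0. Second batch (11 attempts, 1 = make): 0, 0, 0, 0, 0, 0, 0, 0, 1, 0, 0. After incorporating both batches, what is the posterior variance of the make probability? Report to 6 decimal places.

The Beta prior is conjugate to a Binomial/Bernoulli likelihood; the update adds successes to α and failures to β.
After batch 1: Beta(1.2+5, 7.8+23) = Beta(6.2, 30.8).
After batch 2: Beta(6.2+1, 30.8+10) = Beta(7.2, 40.8).
Var = αβ/((α+β)²(α+β+1)) = 7.2·40.8/(48.0²·49.0) = 0.002602.

0.002602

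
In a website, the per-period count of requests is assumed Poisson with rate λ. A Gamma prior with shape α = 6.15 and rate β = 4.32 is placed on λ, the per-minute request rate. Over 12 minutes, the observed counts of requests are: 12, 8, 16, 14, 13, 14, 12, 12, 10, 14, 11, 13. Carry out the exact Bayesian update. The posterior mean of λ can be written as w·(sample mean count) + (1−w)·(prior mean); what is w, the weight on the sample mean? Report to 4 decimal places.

0.7353

With a Gamma(shape α, rate β) prior, the Poisson likelihood is conjugate: the posterior is Gamma(α + ΣXᵢ, β + n).
Posterior mean = (α₀+S)/(β₀+n) = [n/(β₀+n)]·(S/n) + [β₀/(β₀+n)]·(α₀/β₀), so only n and β₀ enter the weight.
Weight on data w = n/(β₀+n) = 12/(4.32+12) = 12/16.32 = 0.7353.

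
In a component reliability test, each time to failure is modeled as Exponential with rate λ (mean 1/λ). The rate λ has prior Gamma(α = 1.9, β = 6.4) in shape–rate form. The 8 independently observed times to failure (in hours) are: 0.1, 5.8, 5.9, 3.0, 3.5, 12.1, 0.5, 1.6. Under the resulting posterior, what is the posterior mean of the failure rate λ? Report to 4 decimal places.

With a Gamma(shape α, rate β) prior on the exponential rate λ, the posterior after n observations with total T = Σxᵢ is Gamma(α+n, β+T).
Sum of observations T = 32.5 hours; n = 8.
Posterior: Gamma(1.9+8, 6.4+32.5) = Gamma(9.9, 38.9).
Posterior mean of λ = α/β = 9.9/38.9 = 0.2545.

0.2545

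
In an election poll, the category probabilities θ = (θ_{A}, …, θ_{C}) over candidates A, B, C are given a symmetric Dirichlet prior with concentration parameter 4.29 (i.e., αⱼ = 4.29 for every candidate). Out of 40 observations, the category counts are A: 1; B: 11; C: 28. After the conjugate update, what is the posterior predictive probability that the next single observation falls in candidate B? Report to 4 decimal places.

0.2892

The Dirichlet prior is conjugate to the Multinomial likelihood: each posterior αⱼ = prior αⱼ + observed count nⱼ.
Posterior concentration: (5.29, 15.29, 32.29), total = 52.87.
P(next = B | data) = α_{B}/Σα = 0.2892.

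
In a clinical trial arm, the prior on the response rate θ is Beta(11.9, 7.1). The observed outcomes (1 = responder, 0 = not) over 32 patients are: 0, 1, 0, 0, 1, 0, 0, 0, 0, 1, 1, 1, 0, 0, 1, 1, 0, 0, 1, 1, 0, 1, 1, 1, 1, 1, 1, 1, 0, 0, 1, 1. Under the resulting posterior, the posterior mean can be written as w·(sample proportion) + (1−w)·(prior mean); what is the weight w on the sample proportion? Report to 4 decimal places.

The Beta prior is conjugate to a Binomial/Bernoulli likelihood; the update adds successes to α and failures to β.
Posterior mean = (α₀+k)/(α₀+β₀+n) = [n/(α₀+β₀+n)]·(k/n) + [(α₀+β₀)/(α₀+β₀+n)]·α₀/(α₀+β₀), so only n and the prior enter the weight.
The weight on the data is w = n/(α₀+β₀+n) = 32/(11.9+7.1+32) = 32/51.0 = 0.6275.

0.6275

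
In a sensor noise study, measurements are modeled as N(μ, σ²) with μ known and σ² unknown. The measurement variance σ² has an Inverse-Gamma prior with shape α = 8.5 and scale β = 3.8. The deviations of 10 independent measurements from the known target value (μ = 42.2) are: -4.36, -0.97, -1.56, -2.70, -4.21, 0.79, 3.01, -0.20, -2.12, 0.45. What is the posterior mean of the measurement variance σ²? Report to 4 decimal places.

2.7768

With known mean μ and an Inverse-Gamma(α, β) prior on σ², the Normal likelihood is conjugate: posterior is Inv-Gamma(α + n/2, β + Σ(xᵢ−μ)²/2).
Σ(xᵢ−μ)² = (-4.36)² + (-0.97)² + (-1.56)² + (-2.70)² + (-4.21)² + (0.79)² + (3.01)² + (-0.20)² + (-2.12)² + (0.45)² = 61.8193.
Posterior: Inv-Gamma(8.5 + 10/2, 3.8 + 61.8193/2) = Inv-Gamma(13.50, 34.70965).
E[σ²|data] = β/(α−1) = 34.70965/12.50 = 2.7768.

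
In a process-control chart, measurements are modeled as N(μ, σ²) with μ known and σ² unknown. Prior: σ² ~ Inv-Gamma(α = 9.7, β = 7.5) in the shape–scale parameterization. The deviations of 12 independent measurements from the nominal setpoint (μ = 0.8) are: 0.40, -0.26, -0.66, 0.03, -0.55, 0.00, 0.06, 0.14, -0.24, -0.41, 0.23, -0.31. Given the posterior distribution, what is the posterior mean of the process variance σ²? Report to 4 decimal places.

With known mean μ and an Inverse-Gamma(α, β) prior on σ², the Normal likelihood is conjugate: posterior is Inv-Gamma(α + n/2, β + Σ(xᵢ−μ)²/2).
Σ(xᵢ−μ)² = (0.40)² + (-0.26)² + (-0.66)² + (0.03)² + (-0.55)² + (0.00)² + (0.06)² + (0.14)² + (-0.24)² + (-0.41)² + (0.23)² + (-0.31)² = 1.3645.
Posterior: Inv-Gamma(9.7 + 12/2, 7.5 + 1.3645/2) = Inv-Gamma(15.70, 8.18225).
E[σ²|data] = β/(α−1) = 8.18225/14.70 = 0.5566.

0.5566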